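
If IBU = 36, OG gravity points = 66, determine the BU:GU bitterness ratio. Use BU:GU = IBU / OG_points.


BU:GU = 36 / 66

0.5455


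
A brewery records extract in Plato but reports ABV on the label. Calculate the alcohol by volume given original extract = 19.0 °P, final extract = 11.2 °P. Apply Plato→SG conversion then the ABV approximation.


SG = 259/(259 − P);  ABV = (OG − FG)·131.25
OG = 259/(259 − 19.0) = 1.0792
FG = 259/(259 − 11.2) = 1.0452
ABV = (1.0792 − 1.0452)·131.25

4.4584 % ABV


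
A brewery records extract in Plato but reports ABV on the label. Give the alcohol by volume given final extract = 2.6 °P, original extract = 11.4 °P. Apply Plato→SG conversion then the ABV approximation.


SG = 259/(259 − P);  ABV = (OG − FG)·131.25
OG = 259/(259 − 11.4) = 1.0460
FG = 259/(259 − 2.6) = 1.0101
ABV = (1.0460 − 1.0101)·131.25

4.7121 % ABV


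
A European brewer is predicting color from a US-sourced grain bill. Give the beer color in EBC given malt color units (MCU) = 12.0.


SRM = 1.4922·MCU^0.6859;  EBC = SRM·1.97
SRM = 1.4922·12.0^0.6859 = 8.2042
EBC = 8.2042·1.97

16.1623 EBC


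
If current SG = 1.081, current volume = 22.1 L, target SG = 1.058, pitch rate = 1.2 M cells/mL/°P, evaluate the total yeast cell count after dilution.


V_w = V·((SG_c−1)/(SG_t−1)−1);  °P = 259 − 259/SG_t;  cells = rate·(V+V_w)·°P
V_w = 22.1·((1.081−1)/(1.058−1)−1) = 8.7638
V_final = 22.1 + 8.7638 = 30.8638
°P = 259 − 259/1.058 = 14.1985
cells = 1.2·30.8638·14.1985

525.8630 billion cells


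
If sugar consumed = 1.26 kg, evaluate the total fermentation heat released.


Q = m_sugar · 590 kJ/kg
Q = 1.26 · 590

743.4000 kJ


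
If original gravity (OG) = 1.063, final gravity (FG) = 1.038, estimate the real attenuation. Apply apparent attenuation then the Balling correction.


AA = (OG−FG)/(OG−1)·100;  RA = AA·0.8192
AA = (1.063 − 1.038)/(1.063 − 1)·100 = 39.6825
RA = 39.6825·0.8192

32.5079 %


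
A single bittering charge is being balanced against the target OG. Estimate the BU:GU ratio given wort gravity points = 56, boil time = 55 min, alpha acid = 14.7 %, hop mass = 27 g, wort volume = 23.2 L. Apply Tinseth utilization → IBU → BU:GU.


U = 1.65·0.000125^(GP/1000)·(1−e^(−0.04t))/4.15;  IBU = (α/100)·m·U·1000/V;  BU:GU = IBU/GP
U = 1.65·0.000125^(56/1000)·(1−e^(−0.04·55))/4.15 = 0.2137
IBU = (14.7/100)·27·0.2137·1000/23.2 = 36.5640
BU:GU = 36.5640/56

0.6529


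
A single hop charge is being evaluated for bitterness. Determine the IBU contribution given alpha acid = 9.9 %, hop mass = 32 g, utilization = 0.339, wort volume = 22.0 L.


IBU = (α/100)·mass·U·1000 / V
IBU = (9.9/100)·32·0.339·1000 / 22.0

48.8160 IBU


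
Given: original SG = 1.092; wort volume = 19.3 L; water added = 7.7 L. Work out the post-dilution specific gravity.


SG_new = 1 + (SG_old − 1)·V_old/(V_old + V_water)
pts = (1.092 − 1)·1000·19.3/(19.3 + 7.7) = 65.7630
SG_new = 1 + 65.7630/1000

1.0658


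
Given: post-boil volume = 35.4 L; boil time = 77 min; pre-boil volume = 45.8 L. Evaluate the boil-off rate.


rate = (V_pre − V_post) / (t_min/60)
rate = (45.8 − 35.4) / (77/60)

8.1039 L/hr


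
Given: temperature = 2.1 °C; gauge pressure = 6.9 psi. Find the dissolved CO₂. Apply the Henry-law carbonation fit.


vols = (P + 14.695)·(0.01821 + 0.09011·e^(−0.04·T))
vols = (6.9 + 14.695)·(0.01821 + 0.09011·e^(−0.04·2.1))

2.1824 volumes


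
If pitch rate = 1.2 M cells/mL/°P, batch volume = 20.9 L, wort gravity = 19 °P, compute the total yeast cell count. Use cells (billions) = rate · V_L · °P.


cells = 1.2 · 20.9 · 19

476.5200 billion cells


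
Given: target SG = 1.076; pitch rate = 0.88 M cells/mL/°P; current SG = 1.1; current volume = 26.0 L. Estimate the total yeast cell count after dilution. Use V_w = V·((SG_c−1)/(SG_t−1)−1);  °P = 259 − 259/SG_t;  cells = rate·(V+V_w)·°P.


V_w = 26.0·((1.1−1)/(1.076−1)−1) = 8.2105
V_final = 26.0 + 8.2105 = 34.2105
°P = 259 − 259/1.076 = 18.2937
cells = 0.88·34.2105·18.2937

550.7361 billion cells


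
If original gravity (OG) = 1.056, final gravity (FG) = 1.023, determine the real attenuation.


AA = (OG−FG)/(OG−1)·100;  RA = AA·0.8192
AA = (1.056 − 1.023)/(1.056 − 1)·100 = 58.9286
RA = 58.9286·0.8192

48.2743 %


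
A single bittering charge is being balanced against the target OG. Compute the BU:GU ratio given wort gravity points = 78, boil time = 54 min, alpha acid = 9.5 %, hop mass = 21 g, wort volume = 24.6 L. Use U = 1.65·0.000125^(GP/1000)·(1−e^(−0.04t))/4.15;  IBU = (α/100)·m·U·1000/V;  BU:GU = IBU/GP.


U = 1.65·0.000125^(78/1000)·(1−e^(−0.04·54))/4.15 = 0.1745
IBU = (9.5/100)·21·0.1745·1000/24.6 = 14.1510
BU:GU = 14.1510/78

0.1814


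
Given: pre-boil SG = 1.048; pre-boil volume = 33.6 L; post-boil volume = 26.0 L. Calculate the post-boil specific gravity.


SG_post = 1 + (SG_pre − 1)·V_pre/V_post
pts_pre = (1.048 − 1)·1000 = 48.0000
pts_post = 48.0000·33.6/26.0 = 62.0308
SG_post = 1 + 62.0308/1000

1.0620


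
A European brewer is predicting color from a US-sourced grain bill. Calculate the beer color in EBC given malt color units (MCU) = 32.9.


SRM = 1.4922·MCU^0.6859;  EBC = SRM·1.97
SRM = 1.4922·32.9^0.6859 = 16.3860
EBC = 16.3860·1.97

32.2803 EBC


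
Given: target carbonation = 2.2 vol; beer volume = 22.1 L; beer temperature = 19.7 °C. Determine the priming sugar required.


residual = 14.695·(0.01821 + 0.09011·e^(−0.04·T));  sugar = (target − residual)·4.0·V
residual = 14.695·(0.01821 + 0.09011·e^(−0.04·19.7)) = 0.8698
sugar = (2.2 − 0.8698)·4.0·22.1

117.5928 g


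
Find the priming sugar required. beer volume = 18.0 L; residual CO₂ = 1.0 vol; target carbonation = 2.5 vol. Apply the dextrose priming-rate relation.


sugar = (target − residual)·4.0·V
sugar = (2.5 − 1.0)·4.0·18.0

108.0000 g


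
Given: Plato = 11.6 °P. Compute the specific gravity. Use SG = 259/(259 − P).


SG = 259/(259 − 11.6)

1.0469


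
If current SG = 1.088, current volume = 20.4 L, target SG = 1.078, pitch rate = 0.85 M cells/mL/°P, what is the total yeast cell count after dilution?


V_w = V·((SG_c−1)/(SG_t−1)−1);  °P = 259 − 259/SG_t;  cells = rate·(V+V_w)·°P
V_w = 20.4·((1.088−1)/(1.078−1)−1) = 2.6154
V_final = 20.4 + 2.6154 = 23.0154
°P = 259 − 259/1.078 = 18.7403
cells = 0.85·23.0154·18.7403

366.6171 billion cells


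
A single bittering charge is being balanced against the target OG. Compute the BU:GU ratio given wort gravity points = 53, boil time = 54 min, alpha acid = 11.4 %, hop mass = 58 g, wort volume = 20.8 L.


U = 1.65·0.000125^(GP/1000)·(1−e^(−0.04t))/4.15;  IBU = (α/100)·m·U·1000/V;  BU:GU = IBU/GP
U = 1.65·0.000125^(53/1000)·(1−e^(−0.04·54))/4.15 = 0.2185
IBU = (11.4/100)·58·0.2185·1000/20.8 = 69.4425
BU:GU = 69.4425/53

1.3102


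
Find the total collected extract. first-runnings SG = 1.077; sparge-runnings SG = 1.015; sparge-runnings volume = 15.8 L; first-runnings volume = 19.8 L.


total = Σ (SG_i − 1)·1000·V_i
first = (1.077 − 1)·1000·19.8 = 1524.6000
sparge = (1.015 − 1)·1000·15.8 = 237.0000
total = 1524.6000 + 237.0000

1761.6000 gravity·L


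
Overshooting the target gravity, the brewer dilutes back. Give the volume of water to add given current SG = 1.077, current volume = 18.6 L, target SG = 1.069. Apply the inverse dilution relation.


V_water = V·((SG_curr − 1)/(SG_target − 1) − 1)
V_water = 18.6·((1.077 − 1)/(1.069 − 1) − 1)

2.1565 L


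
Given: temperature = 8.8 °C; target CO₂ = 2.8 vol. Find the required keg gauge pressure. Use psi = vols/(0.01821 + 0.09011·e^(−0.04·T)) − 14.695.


psi = 2.8/(0.01821 + 0.09011·e^(−0.04·8.8)) − 14.695

19.6261 psi


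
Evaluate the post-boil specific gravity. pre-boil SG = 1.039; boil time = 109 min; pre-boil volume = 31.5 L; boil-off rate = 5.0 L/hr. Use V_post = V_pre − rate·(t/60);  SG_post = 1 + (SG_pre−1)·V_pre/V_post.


V_post = 31.5 − 5.0·(109/60) = 22.4167
SG_post = 1 + (1.039 − 1)·31.5/22.4167

1.0548


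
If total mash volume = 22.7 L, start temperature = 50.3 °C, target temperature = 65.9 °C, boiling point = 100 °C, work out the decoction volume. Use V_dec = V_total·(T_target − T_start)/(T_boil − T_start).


V_dec = 22.7·(65.9 − 50.3)/(100 − 50.3)

7.1252 L


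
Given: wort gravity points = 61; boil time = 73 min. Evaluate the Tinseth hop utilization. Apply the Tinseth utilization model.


U = 1.65·0.000125^(GP/1000) · (1 − e^(−0.04·t))/4.15
bigness = 1.65·0.000125^(61/1000) = 0.9537
boil_factor = (1 − e^(−0.04·73))/4.15 = 0.2280
U = 0.9537 · 0.2280

0.2174


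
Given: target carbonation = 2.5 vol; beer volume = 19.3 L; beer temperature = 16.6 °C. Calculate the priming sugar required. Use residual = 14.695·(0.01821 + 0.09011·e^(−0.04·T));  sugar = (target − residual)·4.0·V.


residual = 14.695·(0.01821 + 0.09011·e^(−0.04·16.6)) = 0.9493
sugar = (2.5 − 0.9493)·4.0·19.3

119.7170 g


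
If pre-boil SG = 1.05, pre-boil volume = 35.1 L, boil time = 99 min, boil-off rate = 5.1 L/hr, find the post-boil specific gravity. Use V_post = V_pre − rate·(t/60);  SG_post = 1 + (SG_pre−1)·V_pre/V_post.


V_post = 35.1 − 5.1·(99/60) = 26.6850
SG_post = 1 + (1.05 − 1)·35.1/26.6850

1.0658


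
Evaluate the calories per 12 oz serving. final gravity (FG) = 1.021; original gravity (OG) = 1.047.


ABW = (OG−FG)·131.25·0.79/FG;  °P = 259 − 259/SG (for OG→OE and FG→AE);  RE = 0.1808·OE + 0.8192·AE;  Cal = (6.9·ABW + 4·(RE−0.1))·FG·3.55
ABW = (1.047 − 1.021)·131.25·0.79/1.021 = 2.6404
OE = 259 − 259/1.047 = 11.6266 °P
AE = 259 − 259/1.021 = 5.3271 °P
RE = 0.1808·11.6266 + 0.8192·5.3271 = 6.4661 °P
Cal = (6.9·2.6404 + 4·(6.4661−0.1))·1.021·3.55

158.3320 kcal


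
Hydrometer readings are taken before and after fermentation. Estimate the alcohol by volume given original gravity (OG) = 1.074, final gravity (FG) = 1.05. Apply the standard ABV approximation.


ABV = (OG − FG) · 131.25
ABV = (1.074 − 1.05) · 131.25

3.1500 % ABV


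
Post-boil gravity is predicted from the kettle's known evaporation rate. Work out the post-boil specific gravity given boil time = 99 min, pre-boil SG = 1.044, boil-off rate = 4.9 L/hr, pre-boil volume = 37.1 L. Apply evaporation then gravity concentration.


V_post = V_pre − rate·(t/60);  SG_post = 1 + (SG_pre−1)·V_pre/V_post
V_post = 37.1 − 4.9·(99/60) = 29.0150
SG_post = 1 + (1.044 − 1)·37.1/29.0150

1.0563


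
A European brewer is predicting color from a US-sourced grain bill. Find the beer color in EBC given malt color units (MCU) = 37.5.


SRM = 1.4922·MCU^0.6859;  EBC = SRM·1.97
SRM = 1.4922·37.5^0.6859 = 17.9248
EBC = 17.9248·1.97

35.3119 EBC


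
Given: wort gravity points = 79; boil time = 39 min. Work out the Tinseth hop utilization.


U = 1.65·0.000125^(GP/1000) · (1 − e^(−0.04·t))/4.15
bigness = 1.65·0.000125^(79/1000) = 0.8112
boil_factor = (1 − e^(−0.04·39))/4.15 = 0.1903
U = 0.8112 · 0.1903

0.1544


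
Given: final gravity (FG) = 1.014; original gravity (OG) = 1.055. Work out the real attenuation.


AA = (OG−FG)/(OG−1)·100;  RA = AA·0.8192
AA = (1.055 − 1.014)/(1.055 − 1)·100 = 74.5455
RA = 74.5455·0.8192

61.0676 %


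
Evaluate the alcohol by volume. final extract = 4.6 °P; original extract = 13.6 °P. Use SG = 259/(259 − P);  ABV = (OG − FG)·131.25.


OG = 259/(259 − 13.6) = 1.0554
FG = 259/(259 − 4.6) = 1.0181
ABV = (1.0554 − 1.0181)·131.25

4.9006 % ABV


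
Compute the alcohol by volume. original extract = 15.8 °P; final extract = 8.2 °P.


SG = 259/(259 − P);  ABV = (OG − FG)·131.25
OG = 259/(259 − 15.8) = 1.0650
FG = 259/(259 − 8.2) = 1.0327
ABV = (1.0650 − 1.0327)·131.25

4.2357 % ABV


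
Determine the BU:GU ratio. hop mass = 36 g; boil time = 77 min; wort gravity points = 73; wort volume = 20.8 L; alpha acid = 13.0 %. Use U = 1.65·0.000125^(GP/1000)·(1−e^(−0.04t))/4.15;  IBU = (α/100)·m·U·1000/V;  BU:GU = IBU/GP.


U = 1.65·0.000125^(73/1000)·(1−e^(−0.04·77))/4.15 = 0.1968
IBU = (13.0/100)·36·0.1968·1000/20.8 = 44.2853
BU:GU = 44.2853/73

0.6066


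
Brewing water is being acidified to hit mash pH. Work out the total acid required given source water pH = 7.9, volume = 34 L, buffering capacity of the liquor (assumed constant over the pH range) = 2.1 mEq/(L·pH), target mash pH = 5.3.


acid = buffering capacity · (pH_source − pH_target) · V
acid = 2.1 · (7.9 − 5.3) · 34

185.6400 mEq


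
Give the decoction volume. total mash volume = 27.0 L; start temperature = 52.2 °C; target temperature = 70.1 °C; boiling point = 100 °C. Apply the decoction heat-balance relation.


V_dec = V_total·(T_target − T_start)/(T_boil − T_start)
V_dec = 27.0·(70.1 − 52.2)/(100 − 52.2)

10.1109 L


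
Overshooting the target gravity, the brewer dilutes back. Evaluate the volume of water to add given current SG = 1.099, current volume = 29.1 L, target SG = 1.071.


V_water = V·((SG_curr − 1)/(SG_target − 1) − 1)
V_water = 29.1·((1.099 − 1)/(1.071 − 1) − 1)

11.4761 L


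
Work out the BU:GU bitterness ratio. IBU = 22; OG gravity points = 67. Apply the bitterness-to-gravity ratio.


BU:GU = IBU / OG_points
BU:GU = 22 / 67

0.3284


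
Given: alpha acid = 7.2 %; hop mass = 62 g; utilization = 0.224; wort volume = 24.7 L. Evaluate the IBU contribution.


IBU = (α/100)·mass·U·1000 / V
IBU = (7.2/100)·62·0.224·1000 / 24.7

40.4832 IBU


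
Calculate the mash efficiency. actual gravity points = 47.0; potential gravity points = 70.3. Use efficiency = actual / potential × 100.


efficiency = 47.0 / 70.3 × 100

66.8563 %


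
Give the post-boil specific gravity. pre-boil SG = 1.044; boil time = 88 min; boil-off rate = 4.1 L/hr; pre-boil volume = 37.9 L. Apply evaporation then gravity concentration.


V_post = V_pre − rate·(t/60);  SG_post = 1 + (SG_pre−1)·V_pre/V_post
V_post = 37.9 − 4.1·(88/60) = 31.8867
SG_post = 1 + (1.044 − 1)·37.9/31.8867

1.0523


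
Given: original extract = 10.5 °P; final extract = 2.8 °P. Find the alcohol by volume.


SG = 259/(259 − P);  ABV = (OG − FG)·131.25
OG = 259/(259 − 10.5) = 1.0423
FG = 259/(259 − 2.8) = 1.0109
ABV = (1.0423 − 1.0109)·131.25

4.1113 % ABV


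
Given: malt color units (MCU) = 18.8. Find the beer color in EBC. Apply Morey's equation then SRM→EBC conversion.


SRM = 1.4922·MCU^0.6859;  EBC = SRM·1.97
SRM = 1.4922·18.8^0.6859 = 11.1628
EBC = 11.1628·1.97

21.9907 EBC


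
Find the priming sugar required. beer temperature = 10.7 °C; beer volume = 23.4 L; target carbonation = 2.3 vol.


residual = 14.695·(0.01821 + 0.09011·e^(−0.04·T));  sugar = (target − residual)·4.0·V
residual = 14.695·(0.01821 + 0.09011·e^(−0.04·10.7)) = 1.1307
sugar = (2.3 − 1.1307)·4.0·23.4

109.4462 g


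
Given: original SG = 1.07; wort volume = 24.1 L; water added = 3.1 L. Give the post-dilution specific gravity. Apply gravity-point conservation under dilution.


SG_new = 1 + (SG_old − 1)·V_old/(V_old + V_water)
pts = (1.07 − 1)·1000·24.1/(24.1 + 3.1) = 62.0221
SG_new = 1 + 62.0221/1000

1.0620


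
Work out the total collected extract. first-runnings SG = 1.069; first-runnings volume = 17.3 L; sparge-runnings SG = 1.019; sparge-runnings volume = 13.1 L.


total = Σ (SG_i − 1)·1000·V_i
first = (1.069 − 1)·1000·17.3 = 1193.7000
sparge = (1.019 − 1)·1000·13.1 = 248.9000
total = 1193.7000 + 248.9000

1442.6000 gravity·L


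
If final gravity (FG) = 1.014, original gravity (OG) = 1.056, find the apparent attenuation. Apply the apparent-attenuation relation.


AA = (OG − FG)/(OG − 1) · 100
AA = (1.056 − 1.014)/(1.056 − 1) · 100

75.0000 %


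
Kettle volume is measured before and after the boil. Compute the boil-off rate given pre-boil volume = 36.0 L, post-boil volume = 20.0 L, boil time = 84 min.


rate = (V_pre − V_post) / (t_min/60)
rate = (36.0 − 20.0) / (84/60)

11.4286 L/hr


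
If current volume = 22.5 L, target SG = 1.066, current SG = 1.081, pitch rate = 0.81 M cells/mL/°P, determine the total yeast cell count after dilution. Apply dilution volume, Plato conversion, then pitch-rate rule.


V_w = V·((SG_c−1)/(SG_t−1)−1);  °P = 259 − 259/SG_t;  cells = rate·(V+V_w)·°P
V_w = 22.5·((1.081−1)/(1.066−1)−1) = 5.1136
V_final = 22.5 + 5.1136 = 27.6136
°P = 259 − 259/1.066 = 16.0356
cells = 0.81·27.6136·16.0356

358.6701 billion cells


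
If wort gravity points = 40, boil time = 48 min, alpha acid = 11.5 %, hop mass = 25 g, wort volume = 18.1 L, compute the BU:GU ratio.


U = 1.65·0.000125^(GP/1000)·(1−e^(−0.04t))/4.15;  IBU = (α/100)·m·U·1000/V;  BU:GU = IBU/GP
U = 1.65·0.000125^(40/1000)·(1−e^(−0.04·48))/4.15 = 0.2368
IBU = (11.5/100)·25·0.2368·1000/18.1 = 37.6202
BU:GU = 37.6202/40

0.9405


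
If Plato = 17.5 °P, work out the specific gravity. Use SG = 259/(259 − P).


SG = 259/(259 − 17.5)

1.0725


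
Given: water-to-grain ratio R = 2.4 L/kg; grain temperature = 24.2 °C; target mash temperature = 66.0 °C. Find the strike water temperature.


T_strike = (0.41/R)·(T_mash − T_grain) + T_mash
T_strike = (0.41/2.4)·(66.0 − 24.2) + 66.0

73.1408 °C


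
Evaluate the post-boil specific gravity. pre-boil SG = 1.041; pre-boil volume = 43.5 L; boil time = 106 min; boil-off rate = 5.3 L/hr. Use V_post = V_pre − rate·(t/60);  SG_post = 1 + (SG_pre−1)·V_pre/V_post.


V_post = 43.5 − 5.3·(106/60) = 34.1367
SG_post = 1 + (1.041 − 1)·43.5/34.1367

1.0522


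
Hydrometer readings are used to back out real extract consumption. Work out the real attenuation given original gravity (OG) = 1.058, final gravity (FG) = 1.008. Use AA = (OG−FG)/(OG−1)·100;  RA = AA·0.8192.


AA = (1.058 − 1.008)/(1.058 − 1)·100 = 86.2069
RA = 86.2069·0.8192

70.6207 %


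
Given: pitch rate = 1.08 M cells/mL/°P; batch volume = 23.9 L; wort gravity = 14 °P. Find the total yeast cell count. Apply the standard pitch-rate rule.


cells (billions) = rate · V_L · °P
cells = 1.08 · 23.9 · 14

361.3680 billion cells


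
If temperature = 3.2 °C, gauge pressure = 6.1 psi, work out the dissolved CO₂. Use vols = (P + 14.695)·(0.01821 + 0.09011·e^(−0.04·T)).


vols = (6.1 + 14.695)·(0.01821 + 0.09011·e^(−0.04·3.2))

2.0274 volumes


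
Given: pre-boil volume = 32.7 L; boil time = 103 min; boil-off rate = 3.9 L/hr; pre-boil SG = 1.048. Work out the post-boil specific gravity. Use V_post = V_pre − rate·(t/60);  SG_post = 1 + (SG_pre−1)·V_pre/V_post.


V_post = 32.7 − 3.9·(103/60) = 26.0050
SG_post = 1 + (1.048 − 1)·32.7/26.0050

1.0604


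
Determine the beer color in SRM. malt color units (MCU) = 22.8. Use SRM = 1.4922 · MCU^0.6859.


SRM = 1.4922 · 22.8^0.6859

12.7419 SRM


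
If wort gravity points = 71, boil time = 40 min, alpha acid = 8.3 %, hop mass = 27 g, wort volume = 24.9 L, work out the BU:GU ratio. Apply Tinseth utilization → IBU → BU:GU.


U = 1.65·0.000125^(GP/1000)·(1−e^(−0.04t))/4.15;  IBU = (α/100)·m·U·1000/V;  BU:GU = IBU/GP
U = 1.65·0.000125^(71/1000)·(1−e^(−0.04·40))/4.15 = 0.1676
IBU = (8.3/100)·27·0.1676·1000/24.9 = 15.0875
BU:GU = 15.0875/71

0.2125


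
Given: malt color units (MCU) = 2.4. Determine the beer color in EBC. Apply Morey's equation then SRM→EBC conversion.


SRM = 1.4922·MCU^0.6859;  EBC = SRM·1.97
SRM = 1.4922·2.4^0.6859 = 2.7203
EBC = 2.7203·1.97

5.3590 EBC


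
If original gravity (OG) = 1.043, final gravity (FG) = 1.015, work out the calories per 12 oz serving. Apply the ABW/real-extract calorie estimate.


ABW = (OG−FG)·131.25·0.79/FG;  °P = 259 − 259/SG (for OG→OE and FG→AE);  RE = 0.1808·OE + 0.8192·AE;  Cal = (6.9·ABW + 4·(RE−0.1))·FG·3.55
ABW = (1.043 − 1.015)·131.25·0.79/1.015 = 2.8603
OE = 259 − 259/1.043 = 10.6779 °P
AE = 259 − 259/1.015 = 3.8276 °P
RE = 0.1808·10.6779 + 0.8192·3.8276 = 5.0661 °P
Cal = (6.9·2.8603 + 4·(5.0661−0.1))·1.015·3.55

142.6917 kcal


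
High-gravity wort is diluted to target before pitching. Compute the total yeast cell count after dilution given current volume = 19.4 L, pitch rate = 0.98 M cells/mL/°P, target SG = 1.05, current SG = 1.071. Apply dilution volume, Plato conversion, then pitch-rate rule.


V_w = V·((SG_c−1)/(SG_t−1)−1);  °P = 259 − 259/SG_t;  cells = rate·(V+V_w)·°P
V_w = 19.4·((1.071−1)/(1.05−1)−1) = 8.1480
V_final = 19.4 + 8.1480 = 27.5480
°P = 259 − 259/1.05 = 12.3333
cells = 0.98·27.5480·12.3333

332.9635 billion cells


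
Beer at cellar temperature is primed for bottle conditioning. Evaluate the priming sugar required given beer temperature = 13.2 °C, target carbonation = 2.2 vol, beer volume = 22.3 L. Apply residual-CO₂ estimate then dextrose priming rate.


residual = 14.695·(0.01821 + 0.09011·e^(−0.04·T));  sugar = (target − residual)·4.0·V
residual = 14.695·(0.01821 + 0.09011·e^(−0.04·13.2)) = 1.0486
sugar = (2.2 − 1.0486)·4.0·22.3

102.7078 g


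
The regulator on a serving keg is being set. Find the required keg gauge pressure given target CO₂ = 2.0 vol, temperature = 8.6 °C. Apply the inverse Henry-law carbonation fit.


psi = vols/(0.01821 + 0.09011·e^(−0.04·T)) − 14.695
psi = 2.0/(0.01821 + 0.09011·e^(−0.04·8.6)) − 14.695

9.6680 psi


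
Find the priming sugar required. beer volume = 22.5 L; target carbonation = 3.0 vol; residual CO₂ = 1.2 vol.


sugar = (target − residual)·4.0·V
sugar = (3.0 − 1.2)·4.0·22.5

162.0000 g


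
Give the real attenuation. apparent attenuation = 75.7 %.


RA = AA · 0.8192
RA = 75.7 · 0.8192

62.0134 %


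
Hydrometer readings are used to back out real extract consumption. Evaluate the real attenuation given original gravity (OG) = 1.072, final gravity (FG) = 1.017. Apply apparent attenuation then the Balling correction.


AA = (OG−FG)/(OG−1)·100;  RA = AA·0.8192
AA = (1.072 − 1.017)/(1.072 − 1)·100 = 76.3889
RA = 76.3889·0.8192

62.5778 %


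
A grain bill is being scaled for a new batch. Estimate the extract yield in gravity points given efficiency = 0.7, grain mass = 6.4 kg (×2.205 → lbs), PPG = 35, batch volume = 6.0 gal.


points = lbs × PPG × eff / vol
lbs = 6.4 × 2.205 = 14.1120
points = 14.1120 × 35 × 0.7 / 6.0

57.6240 points


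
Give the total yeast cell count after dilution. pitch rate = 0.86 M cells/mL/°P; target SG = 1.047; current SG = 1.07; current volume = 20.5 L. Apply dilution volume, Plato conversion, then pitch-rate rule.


V_w = V·((SG_c−1)/(SG_t−1)−1);  °P = 259 − 259/SG_t;  cells = rate·(V+V_w)·°P
V_w = 20.5·((1.07−1)/(1.047−1)−1) = 10.0319
V_final = 20.5 + 10.0319 = 30.5319
°P = 259 − 259/1.047 = 11.6266
cells = 0.86·30.5319·11.6266

305.2836 billion cells


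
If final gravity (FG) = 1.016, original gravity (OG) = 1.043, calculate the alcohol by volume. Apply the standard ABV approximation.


ABV = (OG − FG) · 131.25
ABV = (1.043 − 1.016) · 131.25

3.5437 % ABV


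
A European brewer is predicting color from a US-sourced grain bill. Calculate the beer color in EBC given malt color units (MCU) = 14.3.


SRM = 1.4922·MCU^0.6859;  EBC = SRM·1.97
SRM = 1.4922·14.3^0.6859 = 9.2528
EBC = 9.2528·1.97

18.2280 EBC


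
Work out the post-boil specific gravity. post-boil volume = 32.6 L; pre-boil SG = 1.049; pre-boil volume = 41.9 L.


SG_post = 1 + (SG_pre − 1)·V_pre/V_post
pts_pre = (1.049 − 1)·1000 = 49.0000
pts_post = 49.0000·41.9/32.6 = 62.9785
SG_post = 1 + 62.9785/1000

1.0630


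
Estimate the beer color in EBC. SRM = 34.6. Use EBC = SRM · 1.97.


EBC = 34.6 · 1.97

68.1620 EBC


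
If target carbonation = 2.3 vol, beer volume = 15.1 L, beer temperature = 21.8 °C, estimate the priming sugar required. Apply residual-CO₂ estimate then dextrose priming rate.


residual = 14.695·(0.01821 + 0.09011·e^(−0.04·T));  sugar = (target − residual)·4.0·V
residual = 14.695·(0.01821 + 0.09011·e^(−0.04·21.8)) = 0.8212
sugar = (2.3 − 0.8212)·4.0·15.1

89.3166 g


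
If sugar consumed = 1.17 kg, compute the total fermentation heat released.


Q = m_sugar · 590 kJ/kg
Q = 1.17 · 590

690.3000 kJ


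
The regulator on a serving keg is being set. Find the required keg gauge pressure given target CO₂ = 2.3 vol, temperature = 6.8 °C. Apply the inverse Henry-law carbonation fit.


psi = vols/(0.01821 + 0.09011·e^(−0.04·T)) − 14.695
psi = 2.3/(0.01821 + 0.09011·e^(−0.04·6.8)) − 14.695

11.7842 psi


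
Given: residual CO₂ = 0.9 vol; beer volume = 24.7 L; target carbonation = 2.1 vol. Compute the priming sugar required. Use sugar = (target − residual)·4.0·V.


sugar = (2.1 − 0.9)·4.0·24.7

118.5600 g


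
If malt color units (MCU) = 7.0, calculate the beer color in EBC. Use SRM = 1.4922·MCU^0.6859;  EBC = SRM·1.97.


SRM = 1.4922·7.0^0.6859 = 5.6687
EBC = 5.6687·1.97

11.1672 EBC


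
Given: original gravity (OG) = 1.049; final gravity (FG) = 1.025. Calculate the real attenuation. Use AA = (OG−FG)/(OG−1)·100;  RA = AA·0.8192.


AA = (1.049 − 1.025)/(1.049 − 1)·100 = 48.9796
RA = 48.9796·0.8192

40.1241 %


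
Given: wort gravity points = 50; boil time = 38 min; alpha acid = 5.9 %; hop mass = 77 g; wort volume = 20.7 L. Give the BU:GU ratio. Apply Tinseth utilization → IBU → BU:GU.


U = 1.65·0.000125^(GP/1000)·(1−e^(−0.04t))/4.15;  IBU = (α/100)·m·U·1000/V;  BU:GU = IBU/GP
U = 1.65·0.000125^(50/1000)·(1−e^(−0.04·38))/4.15 = 0.1982
IBU = (5.9/100)·77·0.1982·1000/20.7 = 43.4976
BU:GU = 43.4976/50

0.8700


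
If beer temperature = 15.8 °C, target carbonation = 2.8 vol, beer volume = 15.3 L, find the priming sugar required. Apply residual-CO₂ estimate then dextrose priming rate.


residual = 14.695·(0.01821 + 0.09011·e^(−0.04·T));  sugar = (target − residual)·4.0·V
residual = 14.695·(0.01821 + 0.09011·e^(−0.04·15.8)) = 0.9714
sugar = (2.8 − 0.9714)·4.0·15.3

111.9087 g


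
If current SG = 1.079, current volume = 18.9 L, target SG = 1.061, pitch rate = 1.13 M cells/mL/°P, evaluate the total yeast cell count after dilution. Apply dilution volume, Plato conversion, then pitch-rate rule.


V_w = V·((SG_c−1)/(SG_t−1)−1);  °P = 259 − 259/SG_t;  cells = rate·(V+V_w)·°P
V_w = 18.9·((1.079−1)/(1.061−1)−1) = 5.5770
V_final = 18.9 + 5.5770 = 24.4770
°P = 259 − 259/1.061 = 14.8907
cells = 1.13·24.4770·14.8907

411.8620 billion cells


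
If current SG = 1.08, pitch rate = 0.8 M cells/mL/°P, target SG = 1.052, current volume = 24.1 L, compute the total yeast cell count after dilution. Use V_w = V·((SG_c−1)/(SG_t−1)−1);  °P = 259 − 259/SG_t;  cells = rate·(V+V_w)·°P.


V_w = 24.1·((1.08−1)/(1.052−1)−1) = 12.9769
V_final = 24.1 + 12.9769 = 37.0769
°P = 259 − 259/1.052 = 12.8023
cells = 0.8·37.0769·12.8023

379.7354 billion cells


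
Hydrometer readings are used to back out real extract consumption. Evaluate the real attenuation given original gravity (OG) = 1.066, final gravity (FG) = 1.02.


AA = (OG−FG)/(OG−1)·100;  RA = AA·0.8192
AA = (1.066 − 1.02)/(1.066 − 1)·100 = 69.6970
RA = 69.6970·0.8192

57.0958 %


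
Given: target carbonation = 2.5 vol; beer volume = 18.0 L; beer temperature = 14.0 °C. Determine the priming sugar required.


residual = 14.695·(0.01821 + 0.09011·e^(−0.04·T));  sugar = (target − residual)·4.0·V
residual = 14.695·(0.01821 + 0.09011·e^(−0.04·14.0)) = 1.0240
sugar = (2.5 − 1.0240)·4.0·18.0

106.2740 g


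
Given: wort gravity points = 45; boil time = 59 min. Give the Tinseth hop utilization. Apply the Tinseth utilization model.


U = 1.65·0.000125^(GP/1000) · (1 − e^(−0.04·t))/4.15
bigness = 1.65·0.000125^(45/1000) = 1.1011
boil_factor = (1 − e^(−0.04·59))/4.15 = 0.2182
U = 1.1011 · 0.2182

0.2403


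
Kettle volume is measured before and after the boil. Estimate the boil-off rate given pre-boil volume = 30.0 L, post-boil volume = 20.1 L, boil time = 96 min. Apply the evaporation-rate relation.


rate = (V_pre − V_post) / (t_min/60)
rate = (30.0 − 20.1) / (96/60)

6.1875 L/hr


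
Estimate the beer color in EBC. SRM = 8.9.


EBC = SRM · 1.97
EBC = 8.9 · 1.97

17.5330 EBC


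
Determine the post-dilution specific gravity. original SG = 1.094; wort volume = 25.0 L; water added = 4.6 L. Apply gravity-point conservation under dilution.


SG_new = 1 + (SG_old − 1)·V_old/(V_old + V_water)
pts = (1.094 − 1)·1000·25.0/(25.0 + 4.6) = 79.3919
SG_new = 1 + 79.3919/1000

1.0794


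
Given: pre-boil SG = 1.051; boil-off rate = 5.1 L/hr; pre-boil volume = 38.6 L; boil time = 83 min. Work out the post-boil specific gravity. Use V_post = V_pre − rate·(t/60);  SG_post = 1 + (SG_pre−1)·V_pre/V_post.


V_post = 38.6 − 5.1·(83/60) = 31.5450
SG_post = 1 + (1.051 − 1)·38.6/31.5450

1.0624


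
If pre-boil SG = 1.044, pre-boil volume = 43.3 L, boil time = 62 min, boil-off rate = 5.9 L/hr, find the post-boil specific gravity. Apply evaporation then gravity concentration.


V_post = V_pre − rate·(t/60);  SG_post = 1 + (SG_pre−1)·V_pre/V_post
V_post = 43.3 − 5.9·(62/60) = 37.2033
SG_post = 1 + (1.044 − 1)·43.3/37.2033

1.0512


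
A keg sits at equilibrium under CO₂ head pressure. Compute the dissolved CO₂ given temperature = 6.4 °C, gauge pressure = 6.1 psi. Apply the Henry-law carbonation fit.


vols = (P + 14.695)·(0.01821 + 0.09011·e^(−0.04·T))
vols = (6.1 + 14.695)·(0.01821 + 0.09011·e^(−0.04·6.4))

1.8293 volumes


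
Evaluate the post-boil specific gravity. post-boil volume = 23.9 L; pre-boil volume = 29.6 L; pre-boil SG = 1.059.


SG_post = 1 + (SG_pre − 1)·V_pre/V_post
pts_pre = (1.059 − 1)·1000 = 59.0000
pts_post = 59.0000·29.6/23.9 = 73.0711
SG_post = 1 + 73.0711/1000

1.0731


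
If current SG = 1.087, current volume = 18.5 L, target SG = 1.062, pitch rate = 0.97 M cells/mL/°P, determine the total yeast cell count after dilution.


V_w = V·((SG_c−1)/(SG_t−1)−1);  °P = 259 − 259/SG_t;  cells = rate·(V+V_w)·°P
V_w = 18.5·((1.087−1)/(1.062−1)−1) = 7.4597
V_final = 18.5 + 7.4597 = 25.9597
°P = 259 − 259/1.062 = 15.1205
cells = 0.97·25.9597·15.1205

380.7483 billion cells


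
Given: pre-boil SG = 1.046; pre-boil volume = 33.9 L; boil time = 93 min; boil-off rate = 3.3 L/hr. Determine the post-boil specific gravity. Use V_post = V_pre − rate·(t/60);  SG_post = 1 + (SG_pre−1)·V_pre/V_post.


V_post = 33.9 − 3.3·(93/60) = 28.7850
SG_post = 1 + (1.046 − 1)·33.9/28.7850

1.0542


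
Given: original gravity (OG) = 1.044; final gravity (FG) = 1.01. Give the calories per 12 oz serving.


ABW = (OG−FG)·131.25·0.79/FG;  °P = 259 − 259/SG (for OG→OE and FG→AE);  RE = 0.1808·OE + 0.8192·AE;  Cal = (6.9·ABW + 4·(RE−0.1))·FG·3.55
ABW = (1.044 − 1.01)·131.25·0.79/1.01 = 3.4905
OE = 259 − 259/1.044 = 10.9157 °P
AE = 259 − 259/1.01 = 2.5644 °P
RE = 0.1808·10.9157 + 0.8192·2.5644 = 4.0743 °P
Cal = (6.9·3.4905 + 4·(4.0743−0.1))·1.01·3.55

143.3532 kcal


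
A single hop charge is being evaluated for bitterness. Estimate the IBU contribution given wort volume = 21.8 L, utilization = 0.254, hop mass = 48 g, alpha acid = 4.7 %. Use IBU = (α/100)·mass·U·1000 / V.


IBU = (4.7/100)·48·0.254·1000 / 21.8

26.2855 IBU


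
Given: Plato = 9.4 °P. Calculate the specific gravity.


SG = 259/(259 − P)
SG = 259/(259 − 9.4)

1.0377


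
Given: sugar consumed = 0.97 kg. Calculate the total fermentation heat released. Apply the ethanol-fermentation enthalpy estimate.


Q = m_sugar · 590 kJ/kg
Q = 0.97 · 590

572.3000 kJ


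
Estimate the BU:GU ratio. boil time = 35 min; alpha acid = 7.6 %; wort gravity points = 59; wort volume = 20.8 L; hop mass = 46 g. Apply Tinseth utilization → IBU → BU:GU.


U = 1.65·0.000125^(GP/1000)·(1−e^(−0.04t))/4.15;  IBU = (α/100)·m·U·1000/V;  BU:GU = IBU/GP
U = 1.65·0.000125^(59/1000)·(1−e^(−0.04·35))/4.15 = 0.1763
IBU = (7.6/100)·46·0.1763·1000/20.8 = 29.6271
BU:GU = 29.6271/59

0.5022


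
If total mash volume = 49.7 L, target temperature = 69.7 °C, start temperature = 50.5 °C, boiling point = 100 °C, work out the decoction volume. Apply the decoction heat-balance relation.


V_dec = V_total·(T_target − T_start)/(T_boil − T_start)
V_dec = 49.7·(69.7 − 50.5)/(100 − 50.5)

19.2776 L


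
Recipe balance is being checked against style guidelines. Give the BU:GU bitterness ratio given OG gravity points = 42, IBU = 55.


BU:GU = IBU / OG_points
BU:GU = 55 / 42

1.3095


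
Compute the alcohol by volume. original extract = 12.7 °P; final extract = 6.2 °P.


SG = 259/(259 − P);  ABV = (OG − FG)·131.25
OG = 259/(259 − 12.7) = 1.0516
FG = 259/(259 − 6.2) = 1.0245
ABV = (1.0516 − 1.0245)·131.25

3.5487 % ABV


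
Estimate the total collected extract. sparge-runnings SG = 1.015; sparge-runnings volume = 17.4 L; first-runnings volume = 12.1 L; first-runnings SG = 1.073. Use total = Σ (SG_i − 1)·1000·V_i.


first = (1.073 − 1)·1000·12.1 = 883.3000
sparge = (1.015 − 1)·1000·17.4 = 261.0000
total = 883.3000 + 261.0000

1144.3000 gravity·L


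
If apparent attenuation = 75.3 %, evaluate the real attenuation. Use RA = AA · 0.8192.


RA = 75.3 · 0.8192

61.6858 %


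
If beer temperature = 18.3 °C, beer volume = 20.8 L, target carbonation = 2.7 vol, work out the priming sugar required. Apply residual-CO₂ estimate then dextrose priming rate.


residual = 14.695·(0.01821 + 0.09011·e^(−0.04·T));  sugar = (target − residual)·4.0·V
residual = 14.695·(0.01821 + 0.09011·e^(−0.04·18.3)) = 0.9044
sugar = (2.7 − 0.9044)·4.0·20.8

149.3899 g


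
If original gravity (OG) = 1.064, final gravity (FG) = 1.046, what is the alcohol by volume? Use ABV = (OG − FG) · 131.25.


ABV = (1.064 − 1.046) · 131.25

2.3625 % ABV


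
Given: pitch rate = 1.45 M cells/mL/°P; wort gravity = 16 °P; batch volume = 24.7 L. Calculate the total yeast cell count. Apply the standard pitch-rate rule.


cells (billions) = rate · V_L · °P
cells = 1.45 · 24.7 · 16

573.0400 billion cells


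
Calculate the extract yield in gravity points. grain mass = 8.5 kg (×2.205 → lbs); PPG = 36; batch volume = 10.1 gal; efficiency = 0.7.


points = lbs × PPG × eff / vol
lbs = 8.5 × 2.205 = 18.7425
points = 18.7425 × 36 × 0.7 / 10.1

46.7635 points


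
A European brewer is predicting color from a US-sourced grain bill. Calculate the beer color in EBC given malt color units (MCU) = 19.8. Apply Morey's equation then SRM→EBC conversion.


SRM = 1.4922·MCU^0.6859;  EBC = SRM·1.97
SRM = 1.4922·19.8^0.6859 = 11.5667
EBC = 11.5667·1.97

22.7864 EBC


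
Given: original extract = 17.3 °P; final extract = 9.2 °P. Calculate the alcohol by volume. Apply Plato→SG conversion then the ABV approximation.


SG = 259/(259 − P);  ABV = (OG − FG)·131.25
OG = 259/(259 − 17.3) = 1.0716
FG = 259/(259 − 9.2) = 1.0368
ABV = (1.0716 − 1.0368)·131.25

4.5605 % ABV


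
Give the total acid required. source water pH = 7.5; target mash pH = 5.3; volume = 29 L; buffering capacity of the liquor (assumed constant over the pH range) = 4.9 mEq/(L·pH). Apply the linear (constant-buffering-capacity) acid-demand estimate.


acid = buffering capacity · (pH_source − pH_target) · V
acid = 4.9 · (7.5 − 5.3) · 29

312.6200 mEq


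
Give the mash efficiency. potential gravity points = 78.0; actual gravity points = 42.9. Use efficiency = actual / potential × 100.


efficiency = 42.9 / 78.0 × 100

55.0000 %


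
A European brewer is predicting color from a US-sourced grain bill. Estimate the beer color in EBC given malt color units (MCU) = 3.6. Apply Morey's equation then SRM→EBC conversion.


SRM = 1.4922·MCU^0.6859;  EBC = SRM·1.97
SRM = 1.4922·3.6^0.6859 = 3.5925
EBC = 3.5925·1.97

7.0772 EBC


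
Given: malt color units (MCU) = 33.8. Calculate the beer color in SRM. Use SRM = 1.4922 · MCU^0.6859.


SRM = 1.4922 · 33.8^0.6859

16.6921 SRM


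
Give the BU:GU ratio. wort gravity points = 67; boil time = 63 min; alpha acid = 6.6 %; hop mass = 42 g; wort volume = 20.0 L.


U = 1.65·0.000125^(GP/1000)·(1−e^(−0.04t))/4.15;  IBU = (α/100)·m·U·1000/V;  BU:GU = IBU/GP
U = 1.65·0.000125^(67/1000)·(1−e^(−0.04·63))/4.15 = 0.2002
IBU = (6.6/100)·42·0.2002·1000/20.0 = 27.7500
BU:GU = 27.7500/67

0.4142


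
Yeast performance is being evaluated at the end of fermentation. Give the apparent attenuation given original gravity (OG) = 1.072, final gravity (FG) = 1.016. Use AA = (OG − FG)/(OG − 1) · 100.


AA = (1.072 − 1.016)/(1.072 − 1) · 100

77.7778 %


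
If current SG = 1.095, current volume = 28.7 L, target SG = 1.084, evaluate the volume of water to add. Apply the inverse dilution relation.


V_water = V·((SG_curr − 1)/(SG_target − 1) − 1)
V_water = 28.7·((1.095 − 1)/(1.084 − 1) − 1)

3.7583 L


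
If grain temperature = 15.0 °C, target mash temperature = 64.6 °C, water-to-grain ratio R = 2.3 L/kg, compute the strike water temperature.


T_strike = (0.41/R)·(T_mash − T_grain) + T_mash
T_strike = (0.41/2.3)·(64.6 − 15.0) + 64.6

73.4417 °C


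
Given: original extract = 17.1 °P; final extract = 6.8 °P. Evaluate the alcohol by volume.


SG = 259/(259 − P);  ABV = (OG − FG)·131.25
OG = 259/(259 − 17.1) = 1.0707
FG = 259/(259 − 6.8) = 1.0270
ABV = (1.0707 − 1.0270)·131.25

5.7393 % ABV


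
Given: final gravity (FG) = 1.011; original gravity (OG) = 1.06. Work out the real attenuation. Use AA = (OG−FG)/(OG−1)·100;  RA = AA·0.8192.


AA = (1.06 − 1.011)/(1.06 − 1)·100 = 81.6667
RA = 81.6667·0.8192

66.9013 %


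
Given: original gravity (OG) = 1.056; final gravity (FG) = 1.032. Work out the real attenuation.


AA = (OG−FG)/(OG−1)·100;  RA = AA·0.8192
AA = (1.056 − 1.032)/(1.056 − 1)·100 = 42.8571
RA = 42.8571·0.8192

35.1086 %


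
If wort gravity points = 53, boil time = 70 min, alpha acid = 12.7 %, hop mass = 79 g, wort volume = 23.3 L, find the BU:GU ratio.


U = 1.65·0.000125^(GP/1000)·(1−e^(−0.04t))/4.15;  IBU = (α/100)·m·U·1000/V;  BU:GU = IBU/GP
U = 1.65·0.000125^(53/1000)·(1−e^(−0.04·70))/4.15 = 0.2319
IBU = (12.7/100)·79·0.2319·1000/23.3 = 99.8620
BU:GU = 99.8620/53

1.8842


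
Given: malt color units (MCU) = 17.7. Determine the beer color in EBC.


SRM = 1.4922·MCU^0.6859;  EBC = SRM·1.97
SRM = 1.4922·17.7^0.6859 = 10.7106
EBC = 10.7106·1.97

21.0998 EBC


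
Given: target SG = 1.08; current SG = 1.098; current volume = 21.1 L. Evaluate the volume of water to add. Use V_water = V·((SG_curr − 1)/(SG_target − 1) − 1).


V_water = 21.1·((1.098 − 1)/(1.08 − 1) − 1)

4.7475 L


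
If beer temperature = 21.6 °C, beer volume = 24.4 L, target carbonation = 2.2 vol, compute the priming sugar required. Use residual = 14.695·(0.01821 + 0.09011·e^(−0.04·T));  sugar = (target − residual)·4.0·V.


residual = 14.695·(0.01821 + 0.09011·e^(−0.04·21.6)) = 0.8257
sugar = (2.2 − 0.8257)·4.0·24.4

134.1321 g


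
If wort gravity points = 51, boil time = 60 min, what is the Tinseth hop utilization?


U = 1.65·0.000125^(GP/1000) · (1 − e^(−0.04·t))/4.15
bigness = 1.65·0.000125^(51/1000) = 1.0433
boil_factor = (1 − e^(−0.04·60))/4.15 = 0.2191
U = 1.0433 · 0.2191

0.2286
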